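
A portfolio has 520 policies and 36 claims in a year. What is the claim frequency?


frequency = claims / policies
= 36 / 520
= 0.0692


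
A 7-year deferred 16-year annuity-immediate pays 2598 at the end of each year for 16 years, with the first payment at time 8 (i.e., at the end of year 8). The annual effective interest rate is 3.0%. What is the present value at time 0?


PV at time 7 of the 16-year annuity-immediate:
a_n = 2598 * (1-(1+0.03)^(-16))/0.03 = 32633.7431
Discount back 7 years to time 0:
PV = 32633.7431 * (1+0.03)^(-7)
= 32633.7431 * 0.813092
= 26534.2195


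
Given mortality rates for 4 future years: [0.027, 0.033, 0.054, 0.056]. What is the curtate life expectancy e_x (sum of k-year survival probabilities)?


e_x = sum_{k=1}^{n} k_p_x
k_p_x values:
  1_p_x = 0.973
  2_p_x = 0.940891
  3_p_x = 0.890083
  4_p_x = 0.840238
e_x = 3.6442


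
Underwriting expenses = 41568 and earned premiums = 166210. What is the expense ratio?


Expense ratio = expenses / premiums
= 41568 / 166210
= 0.2501


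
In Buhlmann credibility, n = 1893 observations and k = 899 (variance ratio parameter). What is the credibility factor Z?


Z = n / (n + k)
= 1893 / (1893 + 899)
= 1893 / 2792
= 0.678


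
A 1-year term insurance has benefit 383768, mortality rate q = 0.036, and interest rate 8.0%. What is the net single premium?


NSP = benefit * q * v
v = 1/(1+i) = 0.925926
NSP = 383768 * 0.036 * 0.925926
= 12792.2667


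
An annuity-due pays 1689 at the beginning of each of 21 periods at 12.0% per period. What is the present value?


PV_due = PMT * (1-(1+i)^(-n))/i * (1+i)
PV_immediate = 12772.2235
PV_due = 12772.2235 * 1.12
= 14304.8903


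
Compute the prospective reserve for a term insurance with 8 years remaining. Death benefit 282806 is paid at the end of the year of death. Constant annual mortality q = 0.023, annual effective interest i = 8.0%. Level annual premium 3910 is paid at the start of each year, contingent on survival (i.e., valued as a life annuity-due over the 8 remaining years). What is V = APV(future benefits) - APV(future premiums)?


v = 1/(1+i) = 0.925926
APV(future benefits) per unit = sum_{k=0}^{7} k_p_x * q * v^(k+1) = 0.12315
APV(future benefits) = 282806 * 0.12315 = 34827.4341
Life annuity-due factor ä_{x:8} = sum_{k=0}^{7} k_p_x * v^k = 5.782675
APV(future premiums) = 3910 * 5.782675 = 22610.259
V = 34827.4341 - 22610.259
= 12217.1751


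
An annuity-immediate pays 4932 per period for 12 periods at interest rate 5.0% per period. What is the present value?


PV = PMT * (1 - (1+i)^(-n)) / i
= 4932 * (1 - (1+0.05)^(-12)) / 0.05
= 4932 * (1 - 0.556837) / 0.05
= 4932 * 8.863252
= 43713.5571


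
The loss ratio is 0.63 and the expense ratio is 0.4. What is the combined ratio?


Combined ratio = loss ratio + expense ratio
= 0.63 + 0.4
= 1.03


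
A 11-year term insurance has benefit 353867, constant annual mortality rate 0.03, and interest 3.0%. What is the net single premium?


NSP = benefit * sum_{k=0}^{n-1} k_p_x * q * v^(k+1)
With constant q=0.03, v=0.970874
Sum = 0.241626
NSP = 353867 * 0.241626
= 85503.2992


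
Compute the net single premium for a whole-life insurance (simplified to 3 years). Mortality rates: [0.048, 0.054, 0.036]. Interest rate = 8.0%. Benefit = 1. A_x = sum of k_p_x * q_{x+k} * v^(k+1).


v = 0.925926
Year 0: k_p_x=1.0, q=0.048, term=0.044444
Year 1: k_p_x=0.952, q=0.054, term=0.044074
Year 2: k_p_x=0.900592, q=0.036, term=0.025737
A_x = 0.1143


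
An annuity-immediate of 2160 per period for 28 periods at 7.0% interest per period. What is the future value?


FV = PMT * ((1+i)^n - 1) / i
= 2160 * ((1.07)^28 - 1) / 0.07
= 2160 * (6.648838 - 1) / 0.07
= 174307.0124


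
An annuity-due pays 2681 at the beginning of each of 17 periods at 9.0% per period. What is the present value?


PV_due = PMT * (1-(1+i)^(-n))/i * (1+i)
PV_immediate = 22905.4757
PV_due = 22905.4757 * 1.09
= 24966.9685


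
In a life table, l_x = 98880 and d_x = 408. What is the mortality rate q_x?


q_x = d_x / l_x
= 408 / 98880
= 0.0041


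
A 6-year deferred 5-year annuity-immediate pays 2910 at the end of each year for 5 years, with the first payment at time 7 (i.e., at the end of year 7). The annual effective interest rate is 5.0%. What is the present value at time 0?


PV at time 6 of the 5-year annuity-immediate:
a_n = 2910 * (1-(1+0.05)^(-5))/0.05 = 12598.7771
Discount back 6 years to time 0:
PV = 12598.7771 * (1+0.05)^(-6)
= 12598.7771 * 0.746215
= 9401.4015


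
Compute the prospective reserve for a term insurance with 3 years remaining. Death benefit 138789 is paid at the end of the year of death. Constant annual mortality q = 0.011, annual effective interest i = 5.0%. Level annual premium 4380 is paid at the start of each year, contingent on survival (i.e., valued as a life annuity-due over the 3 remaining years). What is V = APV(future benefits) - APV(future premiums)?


v = 1/(1+i) = 0.952381
APV(future benefits) per unit = sum_{k=0}^{2} k_p_x * q * v^(k+1) = 0.029638
APV(future benefits) = 138789 * 0.029638 = 4113.4393
Life annuity-due factor ä_{x:3} = sum_{k=0}^{2} k_p_x * v^k = 2.829089
APV(future premiums) = 4380 * 2.829089 = 12391.4113
V = 4113.4393 - 12391.4113
= -8277.972


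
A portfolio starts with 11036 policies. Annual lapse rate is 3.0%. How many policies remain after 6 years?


remaining = initial * (1 - lapse)^years
= 11036 * (1 - 0.03)^6
= 11036 * 0.832972
= 9192.679


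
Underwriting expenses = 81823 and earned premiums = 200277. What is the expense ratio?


Expense ratio = expenses / premiums
= 81823 / 200277
= 0.4085


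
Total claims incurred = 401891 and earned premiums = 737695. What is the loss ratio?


Loss ratio = claims / premiums
= 401891 / 737695
= 0.5448


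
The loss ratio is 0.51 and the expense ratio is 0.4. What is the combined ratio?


Combined ratio = loss ratio + expense ratio
= 0.51 + 0.4
= 0.91


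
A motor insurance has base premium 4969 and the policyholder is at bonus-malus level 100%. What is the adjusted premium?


adjusted = base * BM_level / 100
= 4969 * 100 / 100
= 4969 * 1.0
= 4969.0


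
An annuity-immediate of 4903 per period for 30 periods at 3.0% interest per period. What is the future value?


FV = PMT * ((1+i)^n - 1) / i
= 4903 * ((1.03)^30 - 1) / 0.03
= 4903 * (2.427262 - 1) / 0.03
= 233262.2632


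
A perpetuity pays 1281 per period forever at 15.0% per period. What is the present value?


PV = PMT / i
= 1281 / 0.15
= 8540.0


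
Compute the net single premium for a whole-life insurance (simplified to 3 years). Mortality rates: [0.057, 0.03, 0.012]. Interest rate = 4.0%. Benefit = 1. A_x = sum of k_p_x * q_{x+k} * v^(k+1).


v = 0.961538
Year 0: k_p_x=1.0, q=0.057, term=0.054808
Year 1: k_p_x=0.943, q=0.03, term=0.026156
Year 2: k_p_x=0.91471, q=0.012, term=0.009758
A_x = 0.0907


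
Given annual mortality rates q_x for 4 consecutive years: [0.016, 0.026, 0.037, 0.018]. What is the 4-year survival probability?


p_k = 1 - q_k for each year
Survival = product of (1 - q_k)
= 0.984 * 0.974 * 0.963 * 0.982
= 0.9063


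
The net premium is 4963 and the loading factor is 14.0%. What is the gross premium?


Gross = net * (1 + loading)
= 4963 * (1 + 0.14)
= 4963 * 1.14
= 5657.82


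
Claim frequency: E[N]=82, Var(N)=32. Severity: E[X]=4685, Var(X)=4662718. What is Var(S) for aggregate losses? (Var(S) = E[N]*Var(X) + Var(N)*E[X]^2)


Var(S) = E[N]*Var(X) + Var(N)*E[X]^2
= 82*4662718 + 32*4685^2
= 382342876 + 702375200
= 1.0847e+09


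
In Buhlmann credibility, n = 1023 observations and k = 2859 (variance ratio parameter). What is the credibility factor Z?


Z = n / (n + k)
= 1023 / (1023 + 2859)
= 1023 / 3882
= 0.2635


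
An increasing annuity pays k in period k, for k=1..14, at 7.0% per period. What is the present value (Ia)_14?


(Ia)_n = sum_{k=1}^{n} k * v^k, v = 1/(1+i)
v = 0.934579
Sum computed term by term:
(Ia)_14 = 56.1173


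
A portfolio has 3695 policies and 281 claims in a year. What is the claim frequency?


frequency = claims / policies
= 281 / 3695
= 0.076


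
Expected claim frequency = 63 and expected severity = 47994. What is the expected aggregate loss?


E[S] = E[N] * E[X]
= 63 * 47994
= 3.0236e+06


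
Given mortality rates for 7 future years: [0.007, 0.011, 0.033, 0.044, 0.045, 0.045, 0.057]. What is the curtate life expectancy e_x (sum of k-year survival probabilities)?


e_x = sum_{k=1}^{n} k_p_x
k_p_x values:
  1_p_x = 0.993
  2_p_x = 0.982077
  3_p_x = 0.949668
  4_p_x = 0.907883
  5_p_x = 0.867028
  6_p_x = 0.828012
  7_p_x = 0.780815
e_x = 6.3085


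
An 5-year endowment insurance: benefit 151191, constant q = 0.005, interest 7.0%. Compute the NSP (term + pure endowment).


Term component = 3070.8013
Pure endowment = 5_p_x * v^5 * benefit = 0.975249 * 0.712986 * 151191 = 105128.981
NSP = 108199.7823


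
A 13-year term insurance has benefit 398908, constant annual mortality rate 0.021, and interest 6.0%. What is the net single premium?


NSP = benefit * sum_{k=0}^{n-1} k_p_x * q * v^(k+1)
With constant q=0.021, v=0.943396
Sum = 0.167016
NSP = 398908 * 0.167016
= 66624.1557


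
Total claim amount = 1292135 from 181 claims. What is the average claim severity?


severity = total / number
= 1292135 / 181
= 7138.8674


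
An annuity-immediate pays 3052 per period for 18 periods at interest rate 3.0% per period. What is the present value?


PV = PMT * (1 - (1+i)^(-n)) / i
= 3052 * (1 - (1+0.03)^(-18)) / 0.03
= 3052 * (1 - 0.587395) / 0.03
= 3052 * 13.753513
= 41975.7219


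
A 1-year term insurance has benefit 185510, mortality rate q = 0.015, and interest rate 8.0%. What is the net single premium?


NSP = benefit * q * v
v = 1/(1+i) = 0.925926
NSP = 185510 * 0.015 * 0.925926
= 2576.5278


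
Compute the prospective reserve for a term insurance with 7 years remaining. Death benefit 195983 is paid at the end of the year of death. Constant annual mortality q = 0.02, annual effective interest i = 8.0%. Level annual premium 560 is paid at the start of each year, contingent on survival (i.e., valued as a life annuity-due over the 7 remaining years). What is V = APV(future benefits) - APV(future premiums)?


v = 1/(1+i) = 0.925926
APV(future benefits) per unit = sum_{k=0}^{6} k_p_x * q * v^(k+1) = 0.098691
APV(future benefits) = 195983 * 0.098691 = 19341.8402
Life annuity-due factor ä_{x:7} = sum_{k=0}^{6} k_p_x * v^k = 5.329337
APV(future premiums) = 560 * 5.329337 = 2984.4285
V = 19341.8402 - 2984.4285
= 16357.4117


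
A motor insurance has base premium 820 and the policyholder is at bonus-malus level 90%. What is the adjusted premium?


adjusted = base * BM_level / 100
= 820 * 90 / 100
= 820 * 0.9
= 738.0


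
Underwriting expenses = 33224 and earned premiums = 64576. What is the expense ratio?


Expense ratio = expenses / premiums
= 33224 / 64576
= 0.5145


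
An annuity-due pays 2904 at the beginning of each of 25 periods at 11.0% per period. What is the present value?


PV_due = PMT * (1-(1+i)^(-n))/i * (1+i)
PV_immediate = 24456.7465
PV_due = 24456.7465 * 1.11
= 27146.9886


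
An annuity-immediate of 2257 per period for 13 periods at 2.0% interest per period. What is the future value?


FV = PMT * ((1+i)^n - 1) / i
= 2257 * ((1.02)^13 - 1) / 0.02
= 2257 * (1.293607 - 1) / 0.02
= 33133.5082


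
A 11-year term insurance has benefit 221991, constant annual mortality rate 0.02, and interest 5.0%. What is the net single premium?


NSP = benefit * sum_{k=0}^{n-1} k_p_x * q * v^(k+1)
With constant q=0.02, v=0.952381
Sum = 0.151951
NSP = 221991 * 0.151951
= 33731.7838


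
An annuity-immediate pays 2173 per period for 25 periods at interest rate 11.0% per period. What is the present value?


PV = PMT * (1 - (1+i)^(-n)) / i
= 2173 * (1 - (1+0.11)^(-25)) / 0.11
= 2173 * (1 - 0.073608) / 0.11
= 2173 * 8.421745
= 18300.4512


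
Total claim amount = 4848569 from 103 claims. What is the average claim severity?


severity = total / number
= 4848569 / 103
= 47073.4854


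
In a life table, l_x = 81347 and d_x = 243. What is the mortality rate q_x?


q_x = d_x / l_x
= 243 / 81347
= 0.003


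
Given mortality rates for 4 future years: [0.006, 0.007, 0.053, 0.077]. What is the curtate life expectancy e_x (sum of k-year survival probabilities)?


e_x = sum_{k=1}^{n} k_p_x
k_p_x values:
  1_p_x = 0.994
  2_p_x = 0.987042
  3_p_x = 0.934729
  4_p_x = 0.862755
e_x = 3.7785


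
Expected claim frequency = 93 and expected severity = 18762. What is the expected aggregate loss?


E[S] = E[N] * E[X]
= 93 * 18762
= 1.7449e+06


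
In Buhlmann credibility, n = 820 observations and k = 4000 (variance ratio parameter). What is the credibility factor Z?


Z = n / (n + k)
= 820 / (820 + 4000)
= 820 / 4820
= 0.1701


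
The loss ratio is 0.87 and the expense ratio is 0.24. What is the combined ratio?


Combined ratio = loss ratio + expense ratio
= 0.87 + 0.24
= 1.11


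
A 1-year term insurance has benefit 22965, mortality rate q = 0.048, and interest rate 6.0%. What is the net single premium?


NSP = benefit * q * v
v = 1/(1+i) = 0.943396
NSP = 22965 * 0.048 * 0.943396
= 1039.9245


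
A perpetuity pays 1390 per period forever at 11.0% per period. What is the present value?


PV = PMT / i
= 1390 / 0.11
= 12636.3636


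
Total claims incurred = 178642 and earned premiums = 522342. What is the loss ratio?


Loss ratio = claims / premiums
= 178642 / 522342
= 0.342


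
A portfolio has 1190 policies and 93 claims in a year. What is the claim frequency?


frequency = claims / policies
= 93 / 1190
= 0.0782


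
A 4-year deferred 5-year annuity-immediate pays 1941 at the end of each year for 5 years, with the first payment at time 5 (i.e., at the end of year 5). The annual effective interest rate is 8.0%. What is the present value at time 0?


PV at time 4 of the 5-year annuity-immediate:
a_n = 1941 * (1-(1+0.08)^(-5))/0.08 = 7749.8502
Discount back 4 years to time 0:
PV = 7749.8502 * (1+0.08)^(-4)
= 7749.8502 * 0.73503
= 5696.3712


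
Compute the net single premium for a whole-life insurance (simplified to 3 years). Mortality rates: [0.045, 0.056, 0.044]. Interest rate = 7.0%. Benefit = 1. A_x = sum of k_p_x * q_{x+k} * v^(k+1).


v = 0.934579
Year 0: k_p_x=1.0, q=0.045, term=0.042056
Year 1: k_p_x=0.955, q=0.056, term=0.046712
Year 2: k_p_x=0.90152, q=0.044, term=0.03238
A_x = 0.1211


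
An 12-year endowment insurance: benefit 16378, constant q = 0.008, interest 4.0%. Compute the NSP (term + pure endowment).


Term component = 1181.3863
Pure endowment = 12_p_x * v^12 * benefit = 0.908113 * 0.624597 * 16378 = 9289.6823
NSP = 10471.0686


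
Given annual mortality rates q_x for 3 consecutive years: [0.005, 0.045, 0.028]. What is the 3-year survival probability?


p_k = 1 - q_k for each year
Survival = product of (1 - q_k)
= 0.995 * 0.955 * 0.972
= 0.9236


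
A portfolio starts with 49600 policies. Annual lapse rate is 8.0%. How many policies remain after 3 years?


remaining = initial * (1 - lapse)^years
= 49600 * (1 - 0.08)^3
= 49600 * 0.778688
= 38622.9248


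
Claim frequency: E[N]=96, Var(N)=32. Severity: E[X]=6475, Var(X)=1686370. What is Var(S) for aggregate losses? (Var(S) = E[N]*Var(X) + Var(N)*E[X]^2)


Var(S) = E[N]*Var(X) + Var(N)*E[X]^2
= 96*1686370 + 32*6475^2
= 161891520 + 1341620000
= 1.5035e+09


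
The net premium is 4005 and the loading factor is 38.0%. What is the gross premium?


Gross = net * (1 + loading)
= 4005 * (1 + 0.38)
= 4005 * 1.38
= 5526.9


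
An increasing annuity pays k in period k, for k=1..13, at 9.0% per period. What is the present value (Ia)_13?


(Ia)_n = sum_{k=1}^{n} k * v^k, v = 1/(1+i)
v = 0.917431
Sum computed term by term:
(Ia)_13 = 43.56


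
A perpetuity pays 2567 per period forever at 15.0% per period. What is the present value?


PV = PMT / i
= 2567 / 0.15
= 17113.3333


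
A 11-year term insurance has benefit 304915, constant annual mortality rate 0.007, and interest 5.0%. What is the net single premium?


NSP = benefit * sum_{k=0}^{n-1} k_p_x * q * v^(k+1)
With constant q=0.007, v=0.952381
Sum = 0.056344
NSP = 304915 * 0.056344
= 17180.0107


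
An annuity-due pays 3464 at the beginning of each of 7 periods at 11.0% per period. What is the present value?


PV_due = PMT * (1-(1+i)^(-n))/i * (1+i)
PV_immediate = 16323.0479
PV_due = 16323.0479 * 1.11
= 18118.5831


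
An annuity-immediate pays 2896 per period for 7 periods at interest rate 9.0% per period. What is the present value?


PV = PMT * (1 - (1+i)^(-n)) / i
= 2896 * (1 - (1+0.09)^(-7)) / 0.09
= 2896 * (1 - 0.547034) / 0.09
= 2896 * 5.032953
= 14575.4314


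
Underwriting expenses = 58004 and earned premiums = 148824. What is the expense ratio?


Expense ratio = expenses / premiums
= 58004 / 148824
= 0.3897


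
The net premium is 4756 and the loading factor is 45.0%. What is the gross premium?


Gross = net * (1 + loading)
= 4756 * (1 + 0.45)
= 4756 * 1.45
= 6896.2


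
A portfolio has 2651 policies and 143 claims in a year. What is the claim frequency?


frequency = claims / policies
= 143 / 2651
= 0.0539


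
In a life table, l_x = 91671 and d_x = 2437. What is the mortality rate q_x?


q_x = d_x / l_x
= 2437 / 91671
= 0.0266


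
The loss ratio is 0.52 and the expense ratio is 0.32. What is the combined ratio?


Combined ratio = loss ratio + expense ratio
= 0.52 + 0.32
= 0.84


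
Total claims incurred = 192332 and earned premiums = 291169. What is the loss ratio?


Loss ratio = claims / premiums
= 192332 / 291169
= 0.6606


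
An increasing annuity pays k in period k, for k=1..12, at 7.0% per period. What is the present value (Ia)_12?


(Ia)_n = sum_{k=1}^{n} k * v^k, v = 1/(1+i)
v = 0.934579
Sum computed term by term:
(Ia)_12 = 45.2933


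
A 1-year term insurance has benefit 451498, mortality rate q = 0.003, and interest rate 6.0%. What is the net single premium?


NSP = benefit * q * v
v = 1/(1+i) = 0.943396
NSP = 451498 * 0.003 * 0.943396
= 1277.8245


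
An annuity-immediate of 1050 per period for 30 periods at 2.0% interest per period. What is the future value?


FV = PMT * ((1+i)^n - 1) / i
= 1050 * ((1.02)^30 - 1) / 0.02
= 1050 * (1.811362 - 1) / 0.02
= 42596.4832


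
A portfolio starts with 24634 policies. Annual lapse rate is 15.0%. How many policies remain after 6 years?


remaining = initial * (1 - lapse)^years
= 24634 * (1 - 0.15)^6
= 24634 * 0.37715
= 9290.7012


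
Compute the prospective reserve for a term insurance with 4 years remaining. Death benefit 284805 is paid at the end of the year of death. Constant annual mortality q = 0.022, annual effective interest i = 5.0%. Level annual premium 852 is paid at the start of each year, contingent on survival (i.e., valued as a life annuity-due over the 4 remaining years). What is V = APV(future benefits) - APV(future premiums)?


v = 1/(1+i) = 0.952381
APV(future benefits) per unit = sum_{k=0}^{3} k_p_x * q * v^(k+1) = 0.075576
APV(future benefits) = 284805 * 0.075576 = 21524.5468
Life annuity-due factor ä_{x:4} = sum_{k=0}^{3} k_p_x * v^k = 3.607057
APV(future premiums) = 852 * 3.607057 = 3073.2127
V = 21524.5468 - 3073.2127
= 18451.3341


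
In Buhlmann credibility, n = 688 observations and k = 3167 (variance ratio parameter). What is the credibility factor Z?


Z = n / (n + k)
= 688 / (688 + 3167)
= 688 / 3855
= 0.1785


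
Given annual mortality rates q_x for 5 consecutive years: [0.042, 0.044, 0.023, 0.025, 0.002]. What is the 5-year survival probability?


p_k = 1 - q_k for each year
Survival = product of (1 - q_k)
= 0.958 * 0.956 * 0.977 * 0.975 * 0.998
= 0.8707


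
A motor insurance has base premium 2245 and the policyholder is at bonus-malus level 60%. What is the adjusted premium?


adjusted = base * BM_level / 100
= 2245 * 60 / 100
= 2245 * 0.6
= 1347.0


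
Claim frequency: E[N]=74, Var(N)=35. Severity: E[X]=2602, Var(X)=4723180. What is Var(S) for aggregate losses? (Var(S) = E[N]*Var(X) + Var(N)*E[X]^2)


Var(S) = E[N]*Var(X) + Var(N)*E[X]^2
= 74*4723180 + 35*2602^2
= 349515320 + 236964140
= 5.8648e+08


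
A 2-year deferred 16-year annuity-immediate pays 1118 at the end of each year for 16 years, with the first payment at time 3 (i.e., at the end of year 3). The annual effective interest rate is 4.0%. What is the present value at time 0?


PV at time 2 of the 16-year annuity-immediate:
a_n = 1118 * (1-(1+0.04)^(-16))/0.04 = 13027.2665
Discount back 2 years to time 0:
PV = 13027.2665 * (1+0.04)^(-2)
= 13027.2665 * 0.924556
= 12044.4402


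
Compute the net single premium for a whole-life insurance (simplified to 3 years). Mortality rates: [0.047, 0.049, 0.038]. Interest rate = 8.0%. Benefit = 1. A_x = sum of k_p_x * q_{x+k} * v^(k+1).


v = 0.925926
Year 0: k_p_x=1.0, q=0.047, term=0.043519
Year 1: k_p_x=0.953, q=0.049, term=0.040035
Year 2: k_p_x=0.906303, q=0.038, term=0.027339
A_x = 0.1109


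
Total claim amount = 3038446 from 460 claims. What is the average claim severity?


severity = total / number
= 3038446 / 460
= 6605.3174


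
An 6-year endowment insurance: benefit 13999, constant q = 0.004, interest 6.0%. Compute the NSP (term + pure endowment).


Term component = 272.797
Pure endowment = 6_p_x * v^6 * benefit = 0.976239 * 0.704961 * 13999 = 9634.2487
NSP = 9907.0456


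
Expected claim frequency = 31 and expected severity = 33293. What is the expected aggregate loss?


E[S] = E[N] * E[X]
= 31 * 33293
= 1.0321e+06


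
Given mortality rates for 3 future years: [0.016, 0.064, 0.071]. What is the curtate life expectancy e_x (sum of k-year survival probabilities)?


e_x = sum_{k=1}^{n} k_p_x
k_p_x values:
  1_p_x = 0.984
  2_p_x = 0.921024
  3_p_x = 0.855631
e_x = 2.7607


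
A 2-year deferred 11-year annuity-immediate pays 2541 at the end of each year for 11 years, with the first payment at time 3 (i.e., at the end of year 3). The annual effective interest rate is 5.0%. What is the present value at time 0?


PV at time 2 of the 11-year annuity-immediate:
a_n = 2541 * (1-(1+0.05)^(-11))/0.05 = 21106.5985
Discount back 2 years to time 0:
PV = 21106.5985 * (1+0.05)^(-2)
= 21106.5985 * 0.907029
= 19144.3071


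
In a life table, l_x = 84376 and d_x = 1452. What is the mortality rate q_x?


q_x = d_x / l_x
= 1452 / 84376
= 0.0172


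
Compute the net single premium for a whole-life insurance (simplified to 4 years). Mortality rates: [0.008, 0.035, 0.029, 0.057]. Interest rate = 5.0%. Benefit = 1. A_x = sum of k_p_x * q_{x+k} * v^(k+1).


v = 0.952381
Year 0: k_p_x=1.0, q=0.008, term=0.007619
Year 1: k_p_x=0.992, q=0.035, term=0.031492
Year 2: k_p_x=0.95728, q=0.029, term=0.023981
Year 3: k_p_x=0.929519, q=0.057, term=0.043589
A_x = 0.1067


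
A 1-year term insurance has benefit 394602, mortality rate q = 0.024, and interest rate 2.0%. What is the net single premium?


NSP = benefit * q * v
v = 1/(1+i) = 0.980392
NSP = 394602 * 0.024 * 0.980392
= 9284.7529


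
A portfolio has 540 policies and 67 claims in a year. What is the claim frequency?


frequency = claims / policies
= 67 / 540
= 0.1241


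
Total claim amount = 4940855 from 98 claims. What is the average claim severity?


severity = total / number
= 4940855 / 98
= 50416.8878


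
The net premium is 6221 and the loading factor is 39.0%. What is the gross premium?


Gross = net * (1 + loading)
= 6221 * (1 + 0.39)
= 6221 * 1.39
= 8647.19


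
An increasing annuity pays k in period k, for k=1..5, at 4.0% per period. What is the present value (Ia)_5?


(Ia)_n = sum_{k=1}^{n} k * v^k, v = 1/(1+i)
v = 0.961538
Sum computed term by term:
(Ia)_5 = 13.0065


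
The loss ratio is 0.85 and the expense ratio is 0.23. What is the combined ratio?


Combined ratio = loss ratio + expense ratio
= 0.85 + 0.23
= 1.08


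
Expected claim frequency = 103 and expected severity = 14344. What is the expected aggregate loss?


E[S] = E[N] * E[X]
= 103 * 14344
= 1.4774e+06


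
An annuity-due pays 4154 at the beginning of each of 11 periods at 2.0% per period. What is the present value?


PV_due = PMT * (1-(1+i)^(-n))/i * (1+i)
PV_immediate = 40654.5668
PV_due = 40654.5668 * 1.02
= 41467.6581


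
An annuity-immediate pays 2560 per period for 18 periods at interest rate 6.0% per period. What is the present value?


PV = PMT * (1 - (1+i)^(-n)) / i
= 2560 * (1 - (1+0.06)^(-18)) / 0.06
= 2560 * (1 - 0.350344) / 0.06
= 2560 * 10.827603
= 27718.6649


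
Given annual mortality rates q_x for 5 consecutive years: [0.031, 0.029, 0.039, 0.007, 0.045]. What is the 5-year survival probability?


p_k = 1 - q_k for each year
Survival = product of (1 - q_k)
= 0.969 * 0.971 * 0.961 * 0.993 * 0.955
= 0.8575


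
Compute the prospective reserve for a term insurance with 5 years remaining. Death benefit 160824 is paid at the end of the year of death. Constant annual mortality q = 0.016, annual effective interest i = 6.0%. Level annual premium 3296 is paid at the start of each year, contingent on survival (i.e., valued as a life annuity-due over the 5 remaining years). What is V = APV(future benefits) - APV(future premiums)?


v = 1/(1+i) = 0.943396
APV(future benefits) per unit = sum_{k=0}^{4} k_p_x * q * v^(k+1) = 0.065398
APV(future benefits) = 160824 * 0.065398 = 10517.5464
Life annuity-due factor ä_{x:5} = sum_{k=0}^{4} k_p_x * v^k = 4.332609
APV(future premiums) = 3296 * 4.332609 = 14280.278
V = 10517.5464 - 14280.278
= -3762.7316


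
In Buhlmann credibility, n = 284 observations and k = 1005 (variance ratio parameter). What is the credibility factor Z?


Z = n / (n + k)
= 284 / (284 + 1005)
= 284 / 1289
= 0.2203


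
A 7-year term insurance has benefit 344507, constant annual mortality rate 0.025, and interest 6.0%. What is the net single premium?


NSP = benefit * sum_{k=0}^{n-1} k_p_x * q * v^(k+1)
With constant q=0.025, v=0.943396
Sum = 0.130281
NSP = 344507 * 0.130281
= 44882.5495


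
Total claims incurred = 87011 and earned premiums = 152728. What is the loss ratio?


Loss ratio = claims / premiums
= 87011 / 152728
= 0.5697


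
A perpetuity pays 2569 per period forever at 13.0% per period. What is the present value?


PV = PMT / i
= 2569 / 0.13
= 19761.5385


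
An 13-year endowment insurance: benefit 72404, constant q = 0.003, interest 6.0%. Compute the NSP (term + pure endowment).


Term component = 1893.2617
Pure endowment = 13_p_x * v^13 * benefit = 0.961694 * 0.468839 * 72404 = 32645.5034
NSP = 34538.7651


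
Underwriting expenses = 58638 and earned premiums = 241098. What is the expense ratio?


Expense ratio = expenses / premiums
= 58638 / 241098
= 0.2432


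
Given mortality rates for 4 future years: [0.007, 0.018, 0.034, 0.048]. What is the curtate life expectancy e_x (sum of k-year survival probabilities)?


e_x = sum_{k=1}^{n} k_p_x
k_p_x values:
  1_p_x = 0.993
  2_p_x = 0.975126
  3_p_x = 0.941972
  4_p_x = 0.896757
e_x = 3.8069


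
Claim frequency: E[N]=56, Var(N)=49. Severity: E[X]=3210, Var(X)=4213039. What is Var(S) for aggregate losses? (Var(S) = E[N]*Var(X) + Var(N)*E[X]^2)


Var(S) = E[N]*Var(X) + Var(N)*E[X]^2
= 56*4213039 + 49*3210^2
= 235930184 + 504900900
= 7.4083e+08


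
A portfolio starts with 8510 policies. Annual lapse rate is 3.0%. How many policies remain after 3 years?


remaining = initial * (1 - lapse)^years
= 8510 * (1 - 0.03)^3
= 8510 * 0.912673
= 7766.8472


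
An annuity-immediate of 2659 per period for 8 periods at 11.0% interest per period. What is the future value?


FV = PMT * ((1+i)^n - 1) / i
= 2659 * ((1.11)^8 - 1) / 0.11
= 2659 * (2.304538 - 1) / 0.11
= 31534.2357


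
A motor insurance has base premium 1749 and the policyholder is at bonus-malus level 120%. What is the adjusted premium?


adjusted = base * BM_level / 100
= 1749 * 120 / 100
= 1749 * 1.2
= 2098.8


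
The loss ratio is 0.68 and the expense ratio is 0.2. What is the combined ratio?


Combined ratio = loss ratio + expense ratio
= 0.68 + 0.2
= 0.88


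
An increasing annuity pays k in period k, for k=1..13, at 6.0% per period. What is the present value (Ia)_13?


(Ia)_n = sum_{k=1}^{n} k * v^k, v = 1/(1+i)
v = 0.943396
Sum computed term by term:
(Ia)_13 = 54.8156


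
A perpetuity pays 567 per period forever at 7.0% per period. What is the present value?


PV = PMT / i
= 567 / 0.07
= 8100.0


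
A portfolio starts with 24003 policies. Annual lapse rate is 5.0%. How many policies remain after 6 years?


remaining = initial * (1 - lapse)^years
= 24003 * (1 - 0.05)^6
= 24003 * 0.735092
= 17644.4107


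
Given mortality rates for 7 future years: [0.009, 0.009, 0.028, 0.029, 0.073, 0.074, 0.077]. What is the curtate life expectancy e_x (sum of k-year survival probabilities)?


e_x = sum_{k=1}^{n} k_p_x
k_p_x values:
  1_p_x = 0.991
  2_p_x = 0.982081
  3_p_x = 0.954583
  4_p_x = 0.9269
  5_p_x = 0.859236
  6_p_x = 0.795653
  7_p_x = 0.734387
e_x = 6.2438


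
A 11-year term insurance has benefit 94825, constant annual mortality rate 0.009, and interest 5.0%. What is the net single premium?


NSP = benefit * sum_{k=0}^{n-1} k_p_x * q * v^(k+1)
With constant q=0.009, v=0.952381
Sum = 0.071797
NSP = 94825 * 0.071797
= 6808.1371


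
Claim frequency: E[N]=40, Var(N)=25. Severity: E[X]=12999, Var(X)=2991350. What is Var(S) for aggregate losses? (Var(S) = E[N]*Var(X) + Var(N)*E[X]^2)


Var(S) = E[N]*Var(X) + Var(N)*E[X]^2
= 40*2991350 + 25*12999^2
= 119654000 + 4224350025
= 4.3440e+09


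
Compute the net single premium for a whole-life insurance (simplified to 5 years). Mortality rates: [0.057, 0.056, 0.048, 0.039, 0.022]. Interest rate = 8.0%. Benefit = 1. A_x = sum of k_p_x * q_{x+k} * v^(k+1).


v = 0.925926
Year 0: k_p_x=1.0, q=0.057, term=0.052778
Year 1: k_p_x=0.943, q=0.056, term=0.045274
Year 2: k_p_x=0.890192, q=0.048, term=0.03392
Year 3: k_p_x=0.847463, q=0.039, term=0.024294
Year 4: k_p_x=0.814412, q=0.022, term=0.012194
A_x = 0.1685


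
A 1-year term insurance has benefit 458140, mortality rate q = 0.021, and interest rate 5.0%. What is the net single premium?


NSP = benefit * q * v
v = 1/(1+i) = 0.952381
NSP = 458140 * 0.021 * 0.952381
= 9162.8


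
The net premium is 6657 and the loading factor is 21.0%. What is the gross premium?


Gross = net * (1 + loading)
= 6657 * (1 + 0.21)
= 6657 * 1.21
= 8054.97


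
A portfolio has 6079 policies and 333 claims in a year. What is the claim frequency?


frequency = claims / policies
= 333 / 6079
= 0.0548


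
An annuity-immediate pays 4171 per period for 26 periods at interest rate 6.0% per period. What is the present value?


PV = PMT * (1 - (1+i)^(-n)) / i
= 4171 * (1 - (1+0.06)^(-26)) / 0.06
= 4171 * (1 - 0.21981) / 0.06
= 4171 * 13.003166
= 54236.2062


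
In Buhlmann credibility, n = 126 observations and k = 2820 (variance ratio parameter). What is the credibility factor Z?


Z = n / (n + k)
= 126 / (126 + 2820)
= 126 / 2946
= 0.0428


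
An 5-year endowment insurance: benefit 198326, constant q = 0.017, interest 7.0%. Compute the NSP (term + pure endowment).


Term component = 13392.844
Pure endowment = 5_p_x * v^5 * benefit = 0.917841 * 0.712986 * 198326 = 129786.1512
NSP = 143178.9952


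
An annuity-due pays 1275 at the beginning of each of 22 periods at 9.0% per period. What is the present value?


PV_due = PMT * (1-(1+i)^(-n))/i * (1+i)
PV_immediate = 12039.0924
PV_due = 12039.0924 * 1.09
= 13122.6108


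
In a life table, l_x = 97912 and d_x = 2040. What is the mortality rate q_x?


q_x = d_x / l_x
= 2040 / 97912
= 0.0208


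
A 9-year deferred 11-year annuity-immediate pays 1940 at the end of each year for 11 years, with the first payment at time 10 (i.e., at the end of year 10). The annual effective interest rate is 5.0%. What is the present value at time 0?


PV at time 9 of the 11-year annuity-immediate:
a_n = 1940 * (1-(1+0.05)^(-11))/0.05 = 16114.4436
Discount back 9 years to time 0:
PV = 16114.4436 * (1+0.05)^(-9)
= 16114.4436 * 0.644609
= 10387.514


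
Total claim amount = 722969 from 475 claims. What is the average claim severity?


severity = total / number
= 722969 / 475
= 1522.04


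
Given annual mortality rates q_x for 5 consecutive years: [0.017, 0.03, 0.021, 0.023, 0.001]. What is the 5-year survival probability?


p_k = 1 - q_k for each year
Survival = product of (1 - q_k)
= 0.983 * 0.97 * 0.979 * 0.977 * 0.999
= 0.9111


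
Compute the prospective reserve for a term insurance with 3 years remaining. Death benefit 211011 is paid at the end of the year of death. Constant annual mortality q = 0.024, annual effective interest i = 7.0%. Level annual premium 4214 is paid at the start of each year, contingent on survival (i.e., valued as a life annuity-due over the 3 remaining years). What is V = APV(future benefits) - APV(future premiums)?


v = 1/(1+i) = 0.934579
APV(future benefits) per unit = sum_{k=0}^{2} k_p_x * q * v^(k+1) = 0.061551
APV(future benefits) = 211011 * 0.061551 = 12988.0211
Life annuity-due factor ä_{x:3} = sum_{k=0}^{2} k_p_x * v^k = 2.744166
APV(future premiums) = 4214 * 2.744166 = 11563.9168
V = 12988.0211 - 11563.9168
= 1424.1043


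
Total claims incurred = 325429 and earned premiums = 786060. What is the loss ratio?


Loss ratio = claims / premiums
= 325429 / 786060
= 0.414


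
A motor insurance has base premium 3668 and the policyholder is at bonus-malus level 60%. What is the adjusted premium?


adjusted = base * BM_level / 100
= 3668 * 60 / 100
= 3668 * 0.6
= 2200.8


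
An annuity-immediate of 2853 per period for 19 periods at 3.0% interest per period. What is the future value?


FV = PMT * ((1+i)^n - 1) / i
= 2853 * ((1.03)^19 - 1) / 0.03
= 2853 * (1.753506 - 1) / 0.03
= 71658.4256


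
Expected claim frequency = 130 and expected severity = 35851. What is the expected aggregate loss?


E[S] = E[N] * E[X]
= 130 * 35851
= 4.6606e+06


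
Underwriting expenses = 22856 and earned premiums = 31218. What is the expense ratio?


Expense ratio = expenses / premiums
= 22856 / 31218
= 0.7321


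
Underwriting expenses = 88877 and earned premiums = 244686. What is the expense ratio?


Expense ratio = expenses / premiums
= 88877 / 244686
= 0.3632


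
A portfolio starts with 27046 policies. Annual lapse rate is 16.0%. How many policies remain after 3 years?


remaining = initial * (1 - lapse)^years
= 27046 * (1 - 0.16)^3
= 27046 * 0.592704
= 16030.2724


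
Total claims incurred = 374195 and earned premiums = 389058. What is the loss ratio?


Loss ratio = claims / premiums
= 374195 / 389058
= 0.9618


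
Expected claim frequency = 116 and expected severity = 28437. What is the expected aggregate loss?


E[S] = E[N] * E[X]
= 116 * 28437
= 3.2987e+06


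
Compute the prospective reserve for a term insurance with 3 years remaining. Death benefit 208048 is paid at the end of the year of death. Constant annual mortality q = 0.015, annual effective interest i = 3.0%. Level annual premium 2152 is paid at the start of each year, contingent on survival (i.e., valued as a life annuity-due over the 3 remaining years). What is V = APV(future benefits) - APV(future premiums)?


v = 1/(1+i) = 0.970874
APV(future benefits) per unit = sum_{k=0}^{2} k_p_x * q * v^(k+1) = 0.041808
APV(future benefits) = 208048 * 0.041808 = 8698.1459
Life annuity-due factor ä_{x:3} = sum_{k=0}^{2} k_p_x * v^k = 2.870841
APV(future premiums) = 2152 * 2.870841 = 6178.0494
V = 8698.1459 - 6178.0494
= 2520.0965


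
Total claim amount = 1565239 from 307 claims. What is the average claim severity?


severity = total / number
= 1565239 / 307
= 5098.4984


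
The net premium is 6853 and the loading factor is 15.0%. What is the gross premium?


Gross = net * (1 + loading)
= 6853 * (1 + 0.15)
= 6853 * 1.15
= 7880.95


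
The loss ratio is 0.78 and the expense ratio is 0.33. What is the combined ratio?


Combined ratio = loss ratio + expense ratio
= 0.78 + 0.33
= 1.11


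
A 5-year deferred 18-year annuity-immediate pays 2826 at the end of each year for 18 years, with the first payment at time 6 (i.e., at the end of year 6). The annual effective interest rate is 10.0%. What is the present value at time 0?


PV at time 5 of the 18-year annuity-immediate:
a_n = 2826 * (1-(1+0.1)^(-18))/0.1 = 23177.1906
Discount back 5 years to time 0:
PV = 23177.1906 * (1+0.1)^(-5)
= 23177.1906 * 0.620921
= 14391.2119


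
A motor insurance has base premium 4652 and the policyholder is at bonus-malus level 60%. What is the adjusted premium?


adjusted = base * BM_level / 100
= 4652 * 60 / 100
= 4652 * 0.6
= 2791.2


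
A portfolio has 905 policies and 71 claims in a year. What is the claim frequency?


frequency = claims / policies
= 71 / 905
= 0.0785


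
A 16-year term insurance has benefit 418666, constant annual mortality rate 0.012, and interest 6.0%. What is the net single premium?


NSP = benefit * sum_{k=0}^{n-1} k_p_x * q * v^(k+1)
With constant q=0.012, v=0.943396
Sum = 0.112583
NSP = 418666 * 0.112583
= 47134.6799


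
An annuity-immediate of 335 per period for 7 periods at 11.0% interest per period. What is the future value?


FV = PMT * ((1+i)^n - 1) / i
= 335 * ((1.11)^7 - 1) / 0.11
= 335 * (2.07616 - 1) / 0.11
= 3277.3968


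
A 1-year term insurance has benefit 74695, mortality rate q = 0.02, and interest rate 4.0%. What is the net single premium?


NSP = benefit * q * v
v = 1/(1+i) = 0.961538
NSP = 74695 * 0.02 * 0.961538
= 1436.4423


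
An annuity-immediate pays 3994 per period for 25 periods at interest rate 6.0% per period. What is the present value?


PV = PMT * (1 - (1+i)^(-n)) / i
= 3994 * (1 - (1+0.06)^(-25)) / 0.06
= 3994 * (1 - 0.232999) / 0.06
= 3994 * 12.783356
= 51056.7245


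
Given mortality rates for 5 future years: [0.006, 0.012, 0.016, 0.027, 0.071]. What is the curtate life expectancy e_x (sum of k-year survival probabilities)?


e_x = sum_{k=1}^{n} k_p_x
k_p_x values:
  1_p_x = 0.994
  2_p_x = 0.982072
  3_p_x = 0.966359
  4_p_x = 0.940267
  5_p_x = 0.873508
e_x = 4.7562


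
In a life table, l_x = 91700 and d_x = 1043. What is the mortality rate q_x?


q_x = d_x / l_x
= 1043 / 91700
= 0.0114


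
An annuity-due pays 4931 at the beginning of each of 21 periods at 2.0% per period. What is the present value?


PV_due = PMT * (1-(1+i)^(-n))/i * (1+i)
PV_immediate = 83882.2724
PV_due = 83882.2724 * 1.02
= 85559.9178


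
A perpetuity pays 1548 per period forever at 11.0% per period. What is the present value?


PV = PMT / i
= 1548 / 0.11
= 14072.7273


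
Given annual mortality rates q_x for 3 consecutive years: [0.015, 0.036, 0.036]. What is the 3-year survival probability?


p_k = 1 - q_k for each year
Survival = product of (1 - q_k)
= 0.985 * 0.964 * 0.964
= 0.9154


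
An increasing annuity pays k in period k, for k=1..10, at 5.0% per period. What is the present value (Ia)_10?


(Ia)_n = sum_{k=1}^{n} k * v^k, v = 1/(1+i)
v = 0.952381
Sum computed term by term:
(Ia)_10 = 39.3738


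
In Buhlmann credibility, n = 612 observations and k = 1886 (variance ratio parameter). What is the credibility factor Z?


Z = n / (n + k)
= 612 / (612 + 1886)
= 612 / 2498
= 0.245


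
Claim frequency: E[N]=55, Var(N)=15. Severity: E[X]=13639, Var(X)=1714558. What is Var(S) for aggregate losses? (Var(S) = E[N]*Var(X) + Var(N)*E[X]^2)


Var(S) = E[N]*Var(X) + Var(N)*E[X]^2
= 55*1714558 + 15*13639^2
= 94300690 + 2790334815
= 2.8846e+09


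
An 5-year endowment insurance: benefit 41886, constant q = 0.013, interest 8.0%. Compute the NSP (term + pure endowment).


Term component = 2122.5627
Pure endowment = 5_p_x * v^5 * benefit = 0.936668 * 0.680583 * 41886 = 26701.5132
NSP = 28824.0759
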